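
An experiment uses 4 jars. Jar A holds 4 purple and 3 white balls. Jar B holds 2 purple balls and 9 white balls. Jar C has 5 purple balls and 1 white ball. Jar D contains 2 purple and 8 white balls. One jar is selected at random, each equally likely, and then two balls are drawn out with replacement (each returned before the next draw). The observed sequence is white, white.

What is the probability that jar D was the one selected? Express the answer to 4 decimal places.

0.4208

Compute the likelihood of the observed sequence for each case: P(data | jar A) = (3/7)(3/7) = 0.18367; P(data | jar B) = (9/11)(9/11) = 0.66942; P(data | jar C) = (1/6)(1/6) = 0.027778; P(data | jar D) = (8/10)(8/10) = 0.64.
The prior-weighted likelihoods are 1/4 · 0.18367 = 0.045918, 1/4 · 0.66942 = 0.16736, 1/4 · 0.027778 = 0.0069444, 1/4 · 0.64 = 0.16; summing to 0.38022.
So P(jar D | data) = (0.16) / (0.38022) = 0.42081.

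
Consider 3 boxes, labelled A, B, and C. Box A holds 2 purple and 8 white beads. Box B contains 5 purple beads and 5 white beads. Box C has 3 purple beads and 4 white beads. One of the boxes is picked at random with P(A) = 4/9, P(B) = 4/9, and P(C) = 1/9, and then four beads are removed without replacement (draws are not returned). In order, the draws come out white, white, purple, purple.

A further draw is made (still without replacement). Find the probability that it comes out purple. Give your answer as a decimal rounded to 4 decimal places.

0.3806

The likelihood of the observed sequence under each hypothesis: P(data | box A) = (8/10)(7/9)(2/8)(1/7) = 1/45; P(data | box B) = (5/10)(4/9)(5/8)(4/7) = 5/63; P(data | box C) = (4/7)(3/6)(3/5)(2/4) = 3/35.
Multiplying each by its prior: 4/9 · 1/45 = 4/405, 4/9 · 5/63 = 20/567, 1/9 · 3/35 = 1/105; these sum to 31/567.
The posterior is then P(box A | data) = 28/155, P(box B | data) = 20/31, P(box C | data) = 27/155.
The predictive probability is P(purple next | data) = (0)(28/155) + (1/2)(20/31) + (1/3)(27/155) = 59/155.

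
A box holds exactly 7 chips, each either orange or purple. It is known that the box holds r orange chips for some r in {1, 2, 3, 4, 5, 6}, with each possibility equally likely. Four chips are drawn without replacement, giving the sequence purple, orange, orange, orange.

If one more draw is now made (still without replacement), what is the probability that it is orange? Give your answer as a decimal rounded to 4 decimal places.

0.6667

Under each hypothesis, the probability of the observed sequence is: P(data | r = 1) = (6/7)(1/6)(0/5) = 0; P(data | r = 2) = (5/7)(2/6)(1/5)(0/4) = 0; P(data | r = 3) = (4/7)(3/6)(2/5)(1/4) = 1/35; P(data | r = 4) = (3/7)(4/6)(3/5)(2/4) = 3/35; P(data | r = 5) = (2/7)(5/6)(4/5)(3/4) = 1/7; P(data | r = 6) = (1/7)(6/6)(5/5)(4/4) = 1/7.
The prior-weighted likelihoods are 1/6 · 0 = 0, 1/6 · 0 = 0, 1/6 · 1/35 = 1/210, 1/6 · 3/35 = 1/70, 1/6 · 1/7 = 1/42, 1/6 · 1/7 = 1/42; summing to 1/15.
Normalising, the posterior is P(r = 1 | data) = 0, P(r = 2 | data) = 0, P(r = 3 | data) = 1/14, P(r = 4 | data) = 3/14, P(r = 5 | data) = 5/14, P(r = 6 | data) = 5/14.
Averaging over the posterior, P(orange next | data) = (0)(1/14) + (1/3)(3/14) + (2/3)(5/14) + (1)(5/14) = 2/3.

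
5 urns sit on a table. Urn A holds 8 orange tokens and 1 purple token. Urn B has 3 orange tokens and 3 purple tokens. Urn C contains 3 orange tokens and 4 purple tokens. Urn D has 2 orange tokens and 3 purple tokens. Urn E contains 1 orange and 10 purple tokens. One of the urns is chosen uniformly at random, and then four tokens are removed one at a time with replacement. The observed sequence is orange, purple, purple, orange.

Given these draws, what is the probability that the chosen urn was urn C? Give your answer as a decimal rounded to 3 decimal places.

0.305

The likelihood of the observed sequence under each hypothesis: P(data | urn A) = (8/9)(1/9)(1/9)(8/9) = 0.0097546; P(data | urn B) = (3/6)(3/6)(3/6)(3/6) = 0.0625; P(data | urn C) = (3/7)(4/7)(4/7)(3/7) = 0.059975; P(data | urn D) = (2/5)(3/5)(3/5)(2/5) = 0.0576; P(data | urn E) = (1/11)(10/11)(10/11)(1/11) = 0.0068301.
Multiplying each by its prior: 1/5 · 0.0097546 = 0.0019509, 1/5 · 0.0625 = 0.0125, 1/5 · 0.059975 = 0.011995, 1/5 · 0.0576 = 0.01152, 1/5 · 0.0068301 = 0.001366; these sum to 0.039332.
Hence P(urn C | data) = (0.011995) / (0.039332) = 0.30497.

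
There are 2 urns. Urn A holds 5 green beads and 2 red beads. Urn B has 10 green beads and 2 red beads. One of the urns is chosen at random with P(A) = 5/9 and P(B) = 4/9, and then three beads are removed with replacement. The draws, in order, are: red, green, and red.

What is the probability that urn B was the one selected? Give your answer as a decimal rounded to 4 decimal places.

For each hypothesis, P(data | H) works out to: P(data | urn A) = (2/7)(5/7)(2/7) = 0.058309; P(data | urn B) = (2/12)(10/12)(2/12) = 0.023148.
The prior-weighted likelihoods are 5/9 · 0.058309 = 0.032394, 4/9 · 0.023148 = 0.010288; these sum to 0.042682.
By Bayes' rule, P(urn B | data) = (0.010288) / (0.042682) = 0.24104.

0.2410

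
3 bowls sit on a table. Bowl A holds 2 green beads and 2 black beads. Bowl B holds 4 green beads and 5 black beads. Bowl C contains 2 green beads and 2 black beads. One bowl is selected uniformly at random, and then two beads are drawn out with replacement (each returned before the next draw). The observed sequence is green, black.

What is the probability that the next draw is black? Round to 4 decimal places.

For each hypothesis, P(data | H) works out to: P(data | bowl A) = (2/4)(2/4) = 1/4; P(data | bowl B) = (4/9)(5/9) = 20/81; P(data | bowl C) = (2/4)(2/4) = 1/4.
Weighting by the prior gives 1/3 · 1/4 = 1/12, 1/3 · 20/81 = 20/243, 1/3 · 1/4 = 1/12; these sum to 121/486.
Dividing through by the total gives posterior P(bowl A | data) = 0.33471, P(bowl B | data) = 0.33058, P(bowl C | data) = 0.33471.
Averaging over the posterior, P(black next | data) = (1/2)(0.33471) + (5/9)(0.33058) + (1/2)(0.33471) = 0.51837.

0.5184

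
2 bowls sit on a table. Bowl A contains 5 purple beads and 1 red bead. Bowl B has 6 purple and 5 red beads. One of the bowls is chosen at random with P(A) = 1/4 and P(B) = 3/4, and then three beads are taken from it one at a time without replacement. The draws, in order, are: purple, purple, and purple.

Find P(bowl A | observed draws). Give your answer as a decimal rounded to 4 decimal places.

0.5789

For each hypothesis, P(data | H) works out to: P(data | bowl A) = (5/6)(4/5)(3/4) = 1/2; P(data | bowl B) = (6/11)(5/10)(4/9) = 4/33.
Weighting by the prior gives 1/4 · 1/2 = 1/8, 3/4 · 4/33 = 1/11; these sum to 19/88.
By Bayes' rule, P(bowl A | data) = (1/8) / (19/88) = 11/19.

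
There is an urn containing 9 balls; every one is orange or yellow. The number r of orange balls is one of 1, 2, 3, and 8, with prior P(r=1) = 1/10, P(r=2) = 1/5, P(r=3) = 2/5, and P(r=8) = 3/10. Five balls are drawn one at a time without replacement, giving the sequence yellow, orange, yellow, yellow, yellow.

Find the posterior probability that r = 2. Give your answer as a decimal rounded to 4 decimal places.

Under each hypothesis, the probability of the observed sequence is: P(data | r = 1) = (8/9)(1/8)(7/7)(6/6)(5/5) = 1/9; P(data | r = 2) = (7/9)(2/8)(6/7)(5/6)(4/5) = 1/9; P(data | r = 3) = (6/9)(3/8)(5/7)(4/6)(3/5) = 1/14; P(data | r = 8) = (1/9)(8/8)(0/7) = 0.
Multiplying each by its prior: 1/10 · 1/9 = 1/90, 1/5 · 1/9 = 1/45, 2/5 · 1/14 = 1/35, 3/10 · 0 = 0; with total 13/210.
Therefore the posterior P(r = 2 | data) = (1/45) / (13/210) = 14/39.

0.3590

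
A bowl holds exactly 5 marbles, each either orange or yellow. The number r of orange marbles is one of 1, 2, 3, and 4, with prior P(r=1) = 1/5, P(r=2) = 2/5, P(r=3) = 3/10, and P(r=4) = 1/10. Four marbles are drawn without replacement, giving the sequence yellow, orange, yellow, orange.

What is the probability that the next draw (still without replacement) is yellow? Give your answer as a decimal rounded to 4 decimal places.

0.5714

Under each hypothesis, the probability of the observed sequence is: P(data | r = 1) = (4/5)(1/4)(3/3)(0/2) = 0; P(data | r = 2) = (3/5)(2/4)(2/3)(1/2) = 1/10; P(data | r = 3) = (2/5)(3/4)(1/3)(2/2) = 1/10; P(data | r = 4) = (1/5)(4/4)(0/3) = 0.
Weighting by the prior gives 1/5 · 0 = 0, 2/5 · 1/10 = 1/25, 3/10 · 1/10 = 3/100, 1/10 · 0 = 0; with total 7/100.
The posterior is then P(r = 1 | data) = 0, P(r = 2 | data) = 4/7, P(r = 3 | data) = 3/7, P(r = 4 | data) = 0.
So P(yellow next | data) = Σ P(yellow next | H) P(H | data) = (1)(4/7) + (0)(3/7) = 4/7.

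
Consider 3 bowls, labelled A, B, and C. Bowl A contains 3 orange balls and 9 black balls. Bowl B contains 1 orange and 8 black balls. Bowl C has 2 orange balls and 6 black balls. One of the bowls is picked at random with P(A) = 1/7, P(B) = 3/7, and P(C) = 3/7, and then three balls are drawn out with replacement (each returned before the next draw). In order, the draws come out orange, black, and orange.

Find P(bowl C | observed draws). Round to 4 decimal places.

0.6380

Under each hypothesis, the probability of the observed sequence is: P(data | bowl A) = (3/12)(9/12)(3/12) = 0.046875; P(data | bowl B) = (1/9)(8/9)(1/9) = 0.010974; P(data | bowl C) = (2/8)(6/8)(2/8) = 0.046875.
Weighting by the prior gives 1/7 · 0.046875 = 0.0066964, 3/7 · 0.010974 = 0.0047031, 3/7 · 0.046875 = 0.020089; summing to 0.031489.
By Bayes' rule, P(bowl C | data) = (0.020089) / (0.031489) = 0.63798.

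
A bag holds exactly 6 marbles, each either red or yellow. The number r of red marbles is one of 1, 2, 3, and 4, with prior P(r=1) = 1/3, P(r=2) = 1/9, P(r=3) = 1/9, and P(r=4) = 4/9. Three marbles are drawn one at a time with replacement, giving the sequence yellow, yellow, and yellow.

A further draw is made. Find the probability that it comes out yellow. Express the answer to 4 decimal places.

0.7617

Compute the likelihood of the observed sequence for each case: P(data | r = 1) = (5/6)(5/6)(5/6) = 125/216; P(data | r = 2) = (4/6)(4/6)(4/6) = 8/27; P(data | r = 3) = (3/6)(3/6)(3/6) = 1/8; P(data | r = 4) = (2/6)(2/6)(2/6) = 1/27.
Weighting by the prior gives 1/3 · 125/216 = 125/648, 1/9 · 8/27 = 8/243, 1/9 · 1/8 = 1/72, 4/9 · 1/27 = 4/243; these sum to 83/324.
The posterior is then P(r = 1 | data) = 125/166, P(r = 2 | data) = 32/249, P(r = 3 | data) = 9/166, P(r = 4 | data) = 16/249.
Averaging over the posterior, P(yellow next | data) = (5/6)(125/166) + (2/3)(32/249) + (1/2)(9/166) + (1/3)(16/249) = 569/747.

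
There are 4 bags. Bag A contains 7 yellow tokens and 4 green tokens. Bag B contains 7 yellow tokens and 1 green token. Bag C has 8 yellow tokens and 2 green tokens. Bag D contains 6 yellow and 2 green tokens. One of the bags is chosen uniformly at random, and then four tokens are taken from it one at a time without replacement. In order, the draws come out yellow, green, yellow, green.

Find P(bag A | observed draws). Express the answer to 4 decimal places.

For each hypothesis, P(data | H) works out to: P(data | bag A) = (7/11)(4/10)(6/9)(3/8) = 0.063636; P(data | bag B) = (7/8)(1/7)(6/6)(0/5) = 0; P(data | bag C) = (8/10)(2/9)(7/8)(1/7) = 0.022222; P(data | bag D) = (6/8)(2/7)(5/6)(1/5) = 0.035714.
Multiplying each by its prior: 1/4 · 0.063636 = 0.015909, 1/4 · 0 = 0, 1/4 · 0.022222 = 0.0055556, 1/4 · 0.035714 = 0.0089286; these sum to 0.030393.
By Bayes' rule, P(bag A | data) = (0.015909) / (0.030393) = 0.52344.

0.5234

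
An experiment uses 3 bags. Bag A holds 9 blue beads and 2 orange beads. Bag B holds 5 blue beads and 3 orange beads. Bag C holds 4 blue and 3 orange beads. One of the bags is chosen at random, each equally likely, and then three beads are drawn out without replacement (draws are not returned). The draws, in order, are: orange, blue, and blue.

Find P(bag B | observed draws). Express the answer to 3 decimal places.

0.360

For each hypothesis, P(data | H) works out to: P(data | bag A) = (2/11)(9/10)(8/9) = 8/55; P(data | bag B) = (3/8)(5/7)(4/6) = 5/28; P(data | bag C) = (3/7)(4/6)(3/5) = 6/35.
The prior-weighted likelihoods are 1/3 · 8/55 = 8/165, 1/3 · 5/28 = 5/84, 1/3 · 6/35 = 2/35; with total 109/660.
Therefore the posterior P(bag B | data) = (5/84) / (109/660) = 275/763.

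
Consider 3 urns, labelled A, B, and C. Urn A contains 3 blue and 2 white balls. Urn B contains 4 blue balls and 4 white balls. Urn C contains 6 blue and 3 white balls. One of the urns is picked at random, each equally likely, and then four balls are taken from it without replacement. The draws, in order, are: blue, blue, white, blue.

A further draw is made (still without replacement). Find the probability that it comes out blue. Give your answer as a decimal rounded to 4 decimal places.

The likelihood of the observed sequence under each hypothesis: P(data | urn A) = (3/5)(2/4)(2/3)(1/2) = 1/10; P(data | urn B) = (4/8)(3/7)(4/6)(2/5) = 2/35; P(data | urn C) = (6/9)(5/8)(3/7)(4/6) = 5/42.
Multiplying each by its prior: 1/3 · 1/10 = 1/30, 1/3 · 2/35 = 2/105, 1/3 · 5/42 = 5/126; with total 29/315.
The posterior is then P(urn A | data) = 21/58, P(urn B | data) = 6/29, P(urn C | data) = 25/58.
Averaging over the posterior, P(blue next | data) = (0)(21/58) + (1/4)(6/29) + (3/5)(25/58) = 9/29.

0.3103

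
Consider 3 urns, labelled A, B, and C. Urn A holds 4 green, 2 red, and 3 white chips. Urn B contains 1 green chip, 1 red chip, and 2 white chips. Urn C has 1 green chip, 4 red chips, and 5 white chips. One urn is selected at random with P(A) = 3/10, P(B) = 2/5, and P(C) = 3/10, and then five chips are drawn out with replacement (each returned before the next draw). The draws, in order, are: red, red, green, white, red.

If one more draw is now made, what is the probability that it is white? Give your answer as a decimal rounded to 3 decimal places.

0.464

The likelihood of the observed sequence under each hypothesis: P(data | urn A) = (2/9)(2/9)(4/9)(3/9)(2/9) = 0.0016258; P(data | urn B) = (1/4)(1/4)(1/4)(2/4)(1/4) = 0.0019531; P(data | urn C) = (4/10)(4/10)(1/10)(5/10)(4/10) = 0.0032.
Multiplying each by its prior: 3/10 · 0.0016258 = 0.00048773, 2/5 · 0.0019531 = 0.00078125, 3/10 · 0.0032 = 0.00096; these sum to 0.002229.
Normalising, the posterior is P(urn A | data) = 0.21881, P(urn B | data) = 0.3505, P(urn C | data) = 0.43069.
So P(white next | data) = Σ P(white next | H) P(H | data) = (1/3)(0.21881) + (1/2)(0.3505) + (1/2)(0.43069) = 0.46353.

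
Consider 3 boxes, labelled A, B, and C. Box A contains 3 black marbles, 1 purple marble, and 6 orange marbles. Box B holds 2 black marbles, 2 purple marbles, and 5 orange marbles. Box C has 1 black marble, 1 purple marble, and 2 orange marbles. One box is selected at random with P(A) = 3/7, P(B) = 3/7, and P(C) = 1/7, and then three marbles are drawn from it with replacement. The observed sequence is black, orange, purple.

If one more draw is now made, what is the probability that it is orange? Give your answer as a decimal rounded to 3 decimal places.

0.560

Compute the likelihood of the observed sequence for each case: P(data | box A) = (3/10)(6/10)(1/10) = 0.018; P(data | box B) = (2/9)(5/9)(2/9) = 0.027435; P(data | box C) = (1/4)(2/4)(1/4) = 0.03125.
The prior-weighted likelihoods are 3/7 · 0.018 = 0.0077143, 3/7 · 0.027435 = 0.011758, 1/7 · 0.03125 = 0.0044643; these sum to 0.023936.
The posterior is then P(box A | data) = 0.32228, P(box B | data) = 0.49121, P(box C | data) = 0.18651.
So P(orange next | data) = Σ P(orange next | H) P(H | data) = (3/5)(0.32228) + (5/9)(0.49121) + (1/2)(0.18651) = 0.55952.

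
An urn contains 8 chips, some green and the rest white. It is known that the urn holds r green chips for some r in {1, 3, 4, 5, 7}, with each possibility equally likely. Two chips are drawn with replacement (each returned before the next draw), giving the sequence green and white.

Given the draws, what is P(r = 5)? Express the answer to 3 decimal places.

0.250

Under each hypothesis, the probability of the observed sequence is: P(data | r = 1) = (1/8)(7/8) = 7/64; P(data | r = 3) = (3/8)(5/8) = 15/64; P(data | r = 4) = (4/8)(4/8) = 1/4; P(data | r = 5) = (5/8)(3/8) = 15/64; P(data | r = 7) = (7/8)(1/8) = 7/64.
Multiplying each by its prior: 1/5 · 7/64 = 7/320, 1/5 · 15/64 = 3/64, 1/5 · 1/4 = 1/20, 1/5 · 15/64 = 3/64, 1/5 · 7/64 = 7/320; with total 3/16.
By Bayes' rule, P(r = 5 | data) = (3/64) / (3/16) = 1/4.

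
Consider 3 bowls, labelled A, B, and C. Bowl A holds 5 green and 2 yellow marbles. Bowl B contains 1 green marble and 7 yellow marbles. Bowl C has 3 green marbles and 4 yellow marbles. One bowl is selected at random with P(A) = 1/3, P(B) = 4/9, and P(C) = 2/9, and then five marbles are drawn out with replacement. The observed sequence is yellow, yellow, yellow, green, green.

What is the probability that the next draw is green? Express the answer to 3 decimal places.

The likelihood of the observed sequence under each hypothesis: P(data | bowl A) = (2/7)(2/7)(2/7)(5/7)(5/7) = 0.0119; P(data | bowl B) = (7/8)(7/8)(7/8)(1/8)(1/8) = 0.010468; P(data | bowl C) = (4/7)(4/7)(4/7)(3/7)(3/7) = 0.034271.
The prior-weighted likelihoods are 1/3 · 0.0119 = 0.0039666, 4/9 · 0.010468 = 0.0046522, 2/9 · 0.034271 = 0.0076159; with total 0.016235.
The posterior is then P(bowl A | data) = 0.24433, P(bowl B | data) = 0.28656, P(bowl C | data) = 0.46911.
The predictive probability is P(green next | data) = (5/7)(0.24433) + (1/8)(0.28656) + (3/7)(0.46911) = 0.41139.

0.411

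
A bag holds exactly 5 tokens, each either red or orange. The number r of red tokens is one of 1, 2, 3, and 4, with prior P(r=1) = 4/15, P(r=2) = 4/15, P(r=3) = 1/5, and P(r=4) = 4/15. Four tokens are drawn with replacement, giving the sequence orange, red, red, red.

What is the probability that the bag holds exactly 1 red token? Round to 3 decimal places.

0.030

Under each hypothesis, the probability of the observed sequence is: P(data | r = 1) = (4/5)(1/5)(1/5)(1/5) = 0.0064; P(data | r = 2) = (3/5)(2/5)(2/5)(2/5) = 0.0384; P(data | r = 3) = (2/5)(3/5)(3/5)(3/5) = 0.0864; P(data | r = 4) = (1/5)(4/5)(4/5)(4/5) = 0.1024.
Multiplying each by its prior: 4/15 · 0.0064 = 0.0017067, 4/15 · 0.0384 = 0.01024, 1/5 · 0.0864 = 0.01728, 4/15 · 0.1024 = 0.027307; these sum to 0.056533.
Therefore the posterior P(r = 1 | data) = (0.0017067) / (0.056533) = 0.030189.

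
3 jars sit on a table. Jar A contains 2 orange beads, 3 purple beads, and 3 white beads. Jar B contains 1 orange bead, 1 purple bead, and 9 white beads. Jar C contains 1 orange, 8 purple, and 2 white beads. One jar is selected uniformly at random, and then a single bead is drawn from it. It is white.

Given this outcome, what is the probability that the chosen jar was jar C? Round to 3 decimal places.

0.132

For each hypothesis, P(data | H) works out to: P(data | jar A) = (3/8) = 3/8; P(data | jar B) = (9/11) = 9/11; P(data | jar C) = (2/11) = 2/11.
Multiplying each by its prior: 1/3 · 3/8 = 1/8, 1/3 · 9/11 = 3/11, 1/3 · 2/11 = 2/33; these sum to 11/24.
Therefore the posterior P(jar C | data) = (2/33) / (11/24) = 16/121.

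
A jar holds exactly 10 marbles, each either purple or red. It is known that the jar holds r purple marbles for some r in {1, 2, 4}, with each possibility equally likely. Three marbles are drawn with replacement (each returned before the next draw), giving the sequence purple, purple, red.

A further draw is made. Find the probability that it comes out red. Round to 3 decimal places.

0.666

The likelihood of the observed sequence under each hypothesis: P(data | r = 1) = (1/10)(1/10)(9/10) = 0.009; P(data | r = 2) = (2/10)(2/10)(8/10) = 0.032; P(data | r = 4) = (4/10)(4/10)(6/10) = 0.096.
Weighting by the prior gives 1/3 · 0.009 = 0.003, 1/3 · 0.032 = 0.010667, 1/3 · 0.096 = 0.032; summing to 0.045667.
Normalising, the posterior is P(r = 1 | data) = 0.065693, P(r = 2 | data) = 0.23358, P(r = 4 | data) = 0.70073.
So P(red next | data) = Σ P(red next | H) P(H | data) = (9/10)(0.065693) + (4/5)(0.23358) + (3/5)(0.70073) = 0.66642.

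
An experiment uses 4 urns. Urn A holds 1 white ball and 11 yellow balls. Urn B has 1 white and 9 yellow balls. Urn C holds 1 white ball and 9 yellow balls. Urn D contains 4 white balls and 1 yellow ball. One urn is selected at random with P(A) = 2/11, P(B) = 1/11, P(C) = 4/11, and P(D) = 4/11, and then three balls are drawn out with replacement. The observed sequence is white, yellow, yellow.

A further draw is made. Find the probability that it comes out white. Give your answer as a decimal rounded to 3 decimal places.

Compute the likelihood of the observed sequence for each case: P(data | urn A) = (1/12)(11/12)(11/12) = 0.070023; P(data | urn B) = (1/10)(9/10)(9/10) = 0.081; P(data | urn C) = (1/10)(9/10)(9/10) = 0.081; P(data | urn D) = (4/5)(1/5)(1/5) = 0.032.
Weighting by the prior gives 2/11 · 0.070023 = 0.012731, 1/11 · 0.081 = 0.0073636, 4/11 · 0.081 = 0.029455, 4/11 · 0.032 = 0.011636; these sum to 0.061186.
Dividing through by the total gives posterior P(urn A | data) = 0.20808, P(urn B | data) = 0.12035, P(urn C | data) = 0.48139, P(urn D | data) = 0.19018.
So P(white next | data) = Σ P(white next | H) P(H | data) = (1/12)(0.20808) + (1/10)(0.12035) + (1/10)(0.48139) + (4/5)(0.19018) = 0.22966.

0.230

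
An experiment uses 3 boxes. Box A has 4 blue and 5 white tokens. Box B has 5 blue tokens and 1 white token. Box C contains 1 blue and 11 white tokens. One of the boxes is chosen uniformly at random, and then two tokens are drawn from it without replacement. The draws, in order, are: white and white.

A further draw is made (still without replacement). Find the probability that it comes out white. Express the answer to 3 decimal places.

0.782

The likelihood of the observed sequence under each hypothesis: P(data | box A) = (5/9)(4/8) = 5/18; P(data | box B) = (1/6)(0/5) = 0; P(data | box C) = (11/12)(10/11) = 5/6.
Multiplying each by its prior: 1/3 · 5/18 = 5/54, 1/3 · 0 = 0, 1/3 · 5/6 = 5/18; summing to 10/27.
The posterior is then P(box A | data) = 1/4, P(box B | data) = 0, P(box C | data) = 3/4.
Averaging over the posterior, P(white next | data) = (3/7)(1/4) + (9/10)(3/4) = 219/280.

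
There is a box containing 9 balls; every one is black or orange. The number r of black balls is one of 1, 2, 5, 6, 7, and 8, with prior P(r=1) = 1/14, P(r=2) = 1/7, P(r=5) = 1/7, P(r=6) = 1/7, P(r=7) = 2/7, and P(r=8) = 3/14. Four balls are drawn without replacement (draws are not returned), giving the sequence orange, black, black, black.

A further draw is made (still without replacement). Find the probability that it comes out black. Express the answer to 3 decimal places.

Compute the likelihood of the observed sequence for each case: P(data | r = 1) = (8/9)(1/8)(0/7) = 0; P(data | r = 2) = (7/9)(2/8)(1/7)(0/6) = 0; P(data | r = 5) = (4/9)(5/8)(4/7)(3/6) = 5/63; P(data | r = 6) = (3/9)(6/8)(5/7)(4/6) = 5/42; P(data | r = 7) = (2/9)(7/8)(6/7)(5/6) = 5/36; P(data | r = 8) = (1/9)(8/8)(7/7)(6/6) = 1/9.
Multiplying each by its prior: 1/14 · 0 = 0, 1/7 · 0 = 0, 1/7 · 5/63 = 5/441, 1/7 · 5/42 = 5/294, 2/7 · 5/36 = 5/126, 3/14 · 1/9 = 1/42; summing to 9/98.
Dividing through by the total gives posterior P(r = 1 | data) = 0, P(r = 2 | data) = 0, P(r = 5 | data) = 10/81, P(r = 6 | data) = 5/27, P(r = 7 | data) = 35/81, P(r = 8 | data) = 7/27.
Averaging over the posterior, P(black next | data) = (2/5)(10/81) + (3/5)(5/27) + (4/5)(35/81) + (1)(7/27) = 62/81.

0.765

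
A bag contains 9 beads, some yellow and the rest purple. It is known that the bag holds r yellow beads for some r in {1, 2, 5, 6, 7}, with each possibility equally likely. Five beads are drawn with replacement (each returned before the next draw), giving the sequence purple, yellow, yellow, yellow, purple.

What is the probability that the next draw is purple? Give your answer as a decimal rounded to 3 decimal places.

Compute the likelihood of the observed sequence for each case: P(data | r = 1) = (8/9)(1/9)(1/9)(1/9)(8/9) = 0.0010838; P(data | r = 2) = (7/9)(2/9)(2/9)(2/9)(7/9) = 0.0066386; P(data | r = 5) = (4/9)(5/9)(5/9)(5/9)(4/9) = 0.03387; P(data | r = 6) = (3/9)(6/9)(6/9)(6/9)(3/9) = 0.032922; P(data | r = 7) = (2/9)(7/9)(7/9)(7/9)(2/9) = 0.023235.
The prior-weighted likelihoods are 1/5 · 0.0010838 = 0.00021677, 1/5 · 0.0066386 = 0.0013277, 1/5 · 0.03387 = 0.006774, 1/5 · 0.032922 = 0.0065844, 1/5 · 0.023235 = 0.004647; summing to 0.01955.
Dividing through by the total gives posterior P(r = 1 | data) = 0.011088, P(r = 2 | data) = 0.067914, P(r = 5 | data) = 0.3465, P(r = 6 | data) = 0.3368, P(r = 7 | data) = 0.2377.
Averaging over the posterior, P(purple next | data) = (8/9)(0.011088) + (7/9)(0.067914) + (4/9)(0.3465) + (1/3)(0.3368) + (2/9)(0.2377) = 0.38177.

0.382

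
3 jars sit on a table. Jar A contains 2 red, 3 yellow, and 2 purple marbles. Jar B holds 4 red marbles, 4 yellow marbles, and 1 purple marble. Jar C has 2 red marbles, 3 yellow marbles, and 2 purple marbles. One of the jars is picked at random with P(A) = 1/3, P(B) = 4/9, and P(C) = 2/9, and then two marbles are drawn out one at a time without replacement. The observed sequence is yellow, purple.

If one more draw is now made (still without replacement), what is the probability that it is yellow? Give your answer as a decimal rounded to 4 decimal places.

The likelihood of the observed sequence under each hypothesis: P(data | jar A) = (3/7)(2/6) = 1/7; P(data | jar B) = (4/9)(1/8) = 1/18; P(data | jar C) = (3/7)(2/6) = 1/7.
Weighting by the prior gives 1/3 · 1/7 = 1/21, 4/9 · 1/18 = 2/81, 2/9 · 1/7 = 2/63; these sum to 59/567.
Normalising, the posterior is P(jar A | data) = 27/59, P(jar B | data) = 14/59, P(jar C | data) = 18/59.
So P(yellow next | data) = Σ P(yellow next | H) P(H | data) = (2/5)(27/59) + (3/7)(14/59) + (2/5)(18/59) = 24/59.

0.4068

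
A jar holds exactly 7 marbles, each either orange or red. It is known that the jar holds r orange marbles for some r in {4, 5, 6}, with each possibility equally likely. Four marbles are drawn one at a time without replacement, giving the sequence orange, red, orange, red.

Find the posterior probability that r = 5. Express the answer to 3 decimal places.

0.357

Compute the likelihood of the observed sequence for each case: P(data | r = 4) = (4/7)(3/6)(3/5)(2/4) = 3/35; P(data | r = 5) = (5/7)(2/6)(4/5)(1/4) = 1/21; P(data | r = 6) = (6/7)(1/6)(5/5)(0/4) = 0.
Weighting by the prior gives 1/3 · 3/35 = 1/35, 1/3 · 1/21 = 1/63, 1/3 · 0 = 0; summing to 2/45.
Hence P(r = 5 | data) = (1/63) / (2/45) = 5/14.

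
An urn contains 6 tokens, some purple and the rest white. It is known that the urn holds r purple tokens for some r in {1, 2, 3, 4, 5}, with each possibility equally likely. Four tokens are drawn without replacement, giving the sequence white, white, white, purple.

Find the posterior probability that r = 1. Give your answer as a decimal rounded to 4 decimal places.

For each hypothesis, P(data | H) works out to: P(data | r = 1) = (5/6)(4/5)(3/4)(1/3) = 1/6; P(data | r = 2) = (4/6)(3/5)(2/4)(2/3) = 2/15; P(data | r = 3) = (3/6)(2/5)(1/4)(3/3) = 1/20; P(data | r = 4) = (2/6)(1/5)(0/4) = 0; P(data | r = 5) = (1/6)(0/5) = 0.
Weighting by the prior gives 1/5 · 1/6 = 1/30, 1/5 · 2/15 = 2/75, 1/5 · 1/20 = 1/100, 1/5 · 0 = 0, 1/5 · 0 = 0; summing to 7/100.
Hence P(r = 1 | data) = (1/30) / (7/100) = 10/21.

0.4762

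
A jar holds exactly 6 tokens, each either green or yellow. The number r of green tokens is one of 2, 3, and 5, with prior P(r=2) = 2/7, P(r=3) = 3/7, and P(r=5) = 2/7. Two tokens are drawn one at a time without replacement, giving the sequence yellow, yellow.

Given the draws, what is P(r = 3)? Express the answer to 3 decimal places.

0.429

For each hypothesis, P(data | H) works out to: P(data | r = 2) = (4/6)(3/5) = 2/5; P(data | r = 3) = (3/6)(2/5) = 1/5; P(data | r = 5) = (1/6)(0/5) = 0.
The prior-weighted likelihoods are 2/7 · 2/5 = 4/35, 3/7 · 1/5 = 3/35, 2/7 · 0 = 0; summing to 1/5.
By Bayes' rule, P(r = 3 | data) = (3/35) / (1/5) = 3/7.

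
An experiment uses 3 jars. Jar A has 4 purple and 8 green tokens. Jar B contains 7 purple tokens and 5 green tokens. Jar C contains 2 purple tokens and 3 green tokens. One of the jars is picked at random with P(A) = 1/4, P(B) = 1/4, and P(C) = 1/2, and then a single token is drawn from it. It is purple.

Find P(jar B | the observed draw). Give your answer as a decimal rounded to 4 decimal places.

The likelihood of this draw under each hypothesis: P(data | jar A) = (4/12) = 1/3; P(data | jar B) = (7/12) = 7/12; P(data | jar C) = (2/5) = 2/5.
The prior-weighted likelihoods are 1/4 · 1/3 = 1/12, 1/4 · 7/12 = 7/48, 1/2 · 2/5 = 1/5; these sum to 103/240.
Therefore the posterior P(jar B | data) = (7/48) / (103/240) = 35/103.

0.3398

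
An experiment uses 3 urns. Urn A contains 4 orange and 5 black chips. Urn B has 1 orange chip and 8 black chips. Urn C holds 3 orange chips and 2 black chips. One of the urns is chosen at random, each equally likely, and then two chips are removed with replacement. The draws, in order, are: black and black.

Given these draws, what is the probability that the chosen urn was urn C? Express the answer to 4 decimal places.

Under each hypothesis, the probability of the observed sequence is: P(data | urn A) = (5/9)(5/9) = 0.30864; P(data | urn B) = (8/9)(8/9) = 0.79012; P(data | urn C) = (2/5)(2/5) = 0.16.
Multiplying each by its prior: 1/3 · 0.30864 = 0.10288, 1/3 · 0.79012 = 0.26337, 1/3 · 0.16 = 0.053333; these sum to 0.41959.
Therefore the posterior P(urn C | data) = (0.053333) / (0.41959) = 0.12711.

0.1271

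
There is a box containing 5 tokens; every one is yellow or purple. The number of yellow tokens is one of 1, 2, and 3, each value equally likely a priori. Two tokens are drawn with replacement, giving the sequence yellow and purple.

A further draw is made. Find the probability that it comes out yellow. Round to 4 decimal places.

0.4250

The likelihood of the observed sequence under each hypothesis: P(data | r = 1) = (1/5)(4/5) = 4/25; P(data | r = 2) = (2/5)(3/5) = 6/25; P(data | r = 3) = (3/5)(2/5) = 6/25.
Multiplying each by its prior: 1/3 · 4/25 = 4/75, 1/3 · 6/25 = 2/25, 1/3 · 6/25 = 2/25; summing to 16/75.
The posterior is then P(r = 1 | data) = 1/4, P(r = 2 | data) = 3/8, P(r = 3 | data) = 3/8.
The predictive probability is P(yellow next | data) = (1/5)(1/4) + (2/5)(3/8) + (3/5)(3/8) = 17/40.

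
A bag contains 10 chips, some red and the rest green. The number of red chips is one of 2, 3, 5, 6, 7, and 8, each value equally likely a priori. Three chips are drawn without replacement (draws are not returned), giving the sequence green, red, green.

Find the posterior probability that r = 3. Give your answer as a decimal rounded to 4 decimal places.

0.2692

Compute the likelihood of the observed sequence for each case: P(data | r = 2) = (8/10)(2/9)(7/8) = 7/45; P(data | r = 3) = (7/10)(3/9)(6/8) = 7/40; P(data | r = 5) = (5/10)(5/9)(4/8) = 5/36; P(data | r = 6) = (4/10)(6/9)(3/8) = 1/10; P(data | r = 7) = (3/10)(7/9)(2/8) = 7/120; P(data | r = 8) = (2/10)(8/9)(1/8) = 1/45.
Multiplying each by its prior: 1/6 · 7/45 = 7/270, 1/6 · 7/40 = 7/240, 1/6 · 5/36 = 5/216, 1/6 · 1/10 = 1/60, 1/6 · 7/120 = 7/720, 1/6 · 1/45 = 1/270; with total 13/120.
Therefore the posterior P(r = 3 | data) = (7/240) / (13/120) = 7/26.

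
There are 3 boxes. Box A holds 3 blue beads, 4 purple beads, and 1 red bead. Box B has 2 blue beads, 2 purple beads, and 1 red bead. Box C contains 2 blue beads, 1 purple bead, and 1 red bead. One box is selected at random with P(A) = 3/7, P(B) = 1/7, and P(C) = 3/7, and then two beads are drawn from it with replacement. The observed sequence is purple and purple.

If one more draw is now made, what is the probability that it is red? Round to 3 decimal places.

The likelihood of the observed sequence under each hypothesis: P(data | box A) = (4/8)(4/8) = 0.25; P(data | box B) = (2/5)(2/5) = 0.16; P(data | box C) = (1/4)(1/4) = 0.0625.
The prior-weighted likelihoods are 3/7 · 0.25 = 0.10714, 1/7 · 0.16 = 0.022857, 3/7 · 0.0625 = 0.026786; these sum to 0.15679.
Dividing through by the total gives posterior P(box A | data) = 0.68337, P(box B | data) = 0.14579, P(box C | data) = 0.17084.
Averaging over the posterior, P(red next | data) = (1/8)(0.68337) + (1/5)(0.14579) + (1/4)(0.17084) = 0.15729.

0.157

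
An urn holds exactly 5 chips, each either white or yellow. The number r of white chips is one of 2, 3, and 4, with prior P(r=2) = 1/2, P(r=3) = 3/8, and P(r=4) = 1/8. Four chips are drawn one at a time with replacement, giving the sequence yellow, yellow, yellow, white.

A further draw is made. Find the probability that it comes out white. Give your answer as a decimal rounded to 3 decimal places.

0.455

Compute the likelihood of the observed sequence for each case: P(data | r = 2) = (3/5)(3/5)(3/5)(2/5) = 0.0864; P(data | r = 3) = (2/5)(2/5)(2/5)(3/5) = 0.0384; P(data | r = 4) = (1/5)(1/5)(1/5)(4/5) = 0.0064.
Weighting by the prior gives 1/2 · 0.0864 = 0.0432, 3/8 · 0.0384 = 0.0144, 1/8 · 0.0064 = 0.0008; these sum to 0.0584.
Dividing through by the total gives posterior P(r = 2 | data) = 0.73973, P(r = 3 | data) = 0.24658, P(r = 4 | data) = 0.013699.
The predictive probability is P(white next | data) = (2/5)(0.73973) + (3/5)(0.24658) + (4/5)(0.013699) = 0.45479.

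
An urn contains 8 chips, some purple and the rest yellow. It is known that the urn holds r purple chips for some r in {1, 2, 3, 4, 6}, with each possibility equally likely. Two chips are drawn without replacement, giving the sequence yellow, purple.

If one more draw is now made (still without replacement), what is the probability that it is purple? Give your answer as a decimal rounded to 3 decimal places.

0.403

For each hypothesis, P(data | H) works out to: P(data | r = 1) = (7/8)(1/7) = 1/8; P(data | r = 2) = (6/8)(2/7) = 3/14; P(data | r = 3) = (5/8)(3/7) = 15/56; P(data | r = 4) = (4/8)(4/7) = 2/7; P(data | r = 6) = (2/8)(6/7) = 3/14.
Weighting by the prior gives 1/5 · 1/8 = 1/40, 1/5 · 3/14 = 3/70, 1/5 · 15/56 = 3/56, 1/5 · 2/7 = 2/35, 1/5 · 3/14 = 3/70; these sum to 31/140.
Normalising, the posterior is P(r = 1 | data) = 7/62, P(r = 2 | data) = 6/31, P(r = 3 | data) = 15/62, P(r = 4 | data) = 8/31, P(r = 6 | data) = 6/31.
The predictive probability is P(purple next | data) = (0)(7/62) + (1/6)(6/31) + (1/3)(15/62) + (1/2)(8/31) + (5/6)(6/31) = 25/62.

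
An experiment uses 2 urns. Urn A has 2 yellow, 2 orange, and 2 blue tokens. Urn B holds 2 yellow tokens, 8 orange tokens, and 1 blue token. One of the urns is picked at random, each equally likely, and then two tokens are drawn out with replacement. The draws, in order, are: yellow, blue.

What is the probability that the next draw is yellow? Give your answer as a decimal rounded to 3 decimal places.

Under each hypothesis, the probability of the observed sequence is: P(data | urn A) = (2/6)(2/6) = 0.11111; P(data | urn B) = (2/11)(1/11) = 0.016529.
Multiplying each by its prior: 1/2 · 0.11111 = 0.055556, 1/2 · 0.016529 = 0.0082645; with total 0.06382.
The posterior is then P(urn A | data) = 0.8705, P(urn B | data) = 0.1295.
The predictive probability is P(yellow next | data) = (1/3)(0.8705) + (2/11)(0.1295) = 0.31371.

0.314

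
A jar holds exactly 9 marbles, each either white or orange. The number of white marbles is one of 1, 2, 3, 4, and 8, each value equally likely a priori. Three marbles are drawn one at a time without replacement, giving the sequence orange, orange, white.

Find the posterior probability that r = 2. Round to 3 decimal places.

0.271

For each hypothesis, P(data | H) works out to: P(data | r = 1) = (8/9)(7/8)(1/7) = 1/9; P(data | r = 2) = (7/9)(6/8)(2/7) = 1/6; P(data | r = 3) = (6/9)(5/8)(3/7) = 5/28; P(data | r = 4) = (5/9)(4/8)(4/7) = 10/63; P(data | r = 8) = (1/9)(0/8) = 0.
The prior-weighted likelihoods are 1/5 · 1/9 = 1/45, 1/5 · 1/6 = 1/30, 1/5 · 5/28 = 1/28, 1/5 · 10/63 = 2/63, 1/5 · 0 = 0; summing to 31/252.
Hence P(r = 2 | data) = (1/30) / (31/252) = 42/155.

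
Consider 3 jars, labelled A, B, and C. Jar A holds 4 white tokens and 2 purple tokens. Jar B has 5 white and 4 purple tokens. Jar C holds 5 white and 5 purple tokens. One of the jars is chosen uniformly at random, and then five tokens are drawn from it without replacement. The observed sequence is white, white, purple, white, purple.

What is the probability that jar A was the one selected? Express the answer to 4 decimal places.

0.4330

For each hypothesis, P(data | H) works out to: P(data | jar A) = (4/6)(3/5)(2/4)(2/3)(1/2) = 0.066667; P(data | jar B) = (5/9)(4/8)(4/7)(3/6)(3/5) = 0.047619; P(data | jar C) = (5/10)(4/9)(5/8)(3/7)(4/6) = 0.039683.
Multiplying each by its prior: 1/3 · 0.066667 = 0.022222, 1/3 · 0.047619 = 0.015873, 1/3 · 0.039683 = 0.013228; with total 0.051323.
By Bayes' rule, P(jar A | data) = (0.022222) / (0.051323) = 0.43299.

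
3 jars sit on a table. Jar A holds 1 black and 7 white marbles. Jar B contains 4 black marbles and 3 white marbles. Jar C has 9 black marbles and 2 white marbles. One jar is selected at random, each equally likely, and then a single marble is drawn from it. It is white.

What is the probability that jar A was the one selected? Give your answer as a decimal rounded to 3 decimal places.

The likelihood of this draw under each hypothesis: P(data | jar A) = (7/8) = 7/8; P(data | jar B) = (3/7) = 3/7; P(data | jar C) = (2/11) = 2/11.
The prior-weighted likelihoods are 1/3 · 7/8 = 7/24, 1/3 · 3/7 = 1/7, 1/3 · 2/11 = 2/33; with total 305/616.
So P(jar A | data) = (7/24) / (305/616) = 539/915.

0.589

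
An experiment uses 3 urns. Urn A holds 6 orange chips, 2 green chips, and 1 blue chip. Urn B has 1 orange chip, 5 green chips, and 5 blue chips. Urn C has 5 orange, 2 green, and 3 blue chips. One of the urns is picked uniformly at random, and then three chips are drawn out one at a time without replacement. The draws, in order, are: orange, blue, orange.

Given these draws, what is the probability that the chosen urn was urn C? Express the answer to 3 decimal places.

Under each hypothesis, the probability of the observed sequence is: P(data | urn A) = (6/9)(1/8)(5/7) = 5/84; P(data | urn B) = (1/11)(5/10)(0/9) = 0; P(data | urn C) = (5/10)(3/9)(4/8) = 1/12.
Multiplying each by its prior: 1/3 · 5/84 = 5/252, 1/3 · 0 = 0, 1/3 · 1/12 = 1/36; summing to 1/21.
By Bayes' rule, P(urn C | data) = (1/36) / (1/21) = 7/12.

0.583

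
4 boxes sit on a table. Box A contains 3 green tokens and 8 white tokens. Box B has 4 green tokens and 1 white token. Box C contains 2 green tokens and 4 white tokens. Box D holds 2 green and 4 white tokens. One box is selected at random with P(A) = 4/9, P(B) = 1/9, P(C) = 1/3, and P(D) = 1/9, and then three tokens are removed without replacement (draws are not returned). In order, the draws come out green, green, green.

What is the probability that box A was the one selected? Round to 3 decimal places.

Under each hypothesis, the probability of the observed sequence is: P(data | box A) = (3/11)(2/10)(1/9) = 0.0060606; P(data | box B) = (4/5)(3/4)(2/3) = 0.4; P(data | box C) = (2/6)(1/5)(0/4) = 0; P(data | box D) = (2/6)(1/5)(0/4) = 0.
Multiplying each by its prior: 4/9 · 0.0060606 = 0.0026936, 1/9 · 0.4 = 0.044444, 1/3 · 0 = 0, 1/9 · 0 = 0; summing to 0.047138.
Therefore the posterior P(box A | data) = (0.0026936) / (0.047138) = 0.057143.

0.057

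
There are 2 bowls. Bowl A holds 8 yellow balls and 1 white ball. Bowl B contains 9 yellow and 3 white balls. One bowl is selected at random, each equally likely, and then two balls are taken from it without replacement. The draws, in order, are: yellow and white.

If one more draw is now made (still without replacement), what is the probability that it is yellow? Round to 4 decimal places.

0.8704

The likelihood of the observed sequence under each hypothesis: P(data | bowl A) = (8/9)(1/8) = 1/9; P(data | bowl B) = (9/12)(3/11) = 9/44.
Weighting by the prior gives 1/2 · 1/9 = 1/18, 1/2 · 9/44 = 9/88; summing to 125/792.
The posterior is then P(bowl A | data) = 44/125, P(bowl B | data) = 81/125.
Averaging over the posterior, P(yellow next | data) = (1)(44/125) + (4/5)(81/125) = 544/625.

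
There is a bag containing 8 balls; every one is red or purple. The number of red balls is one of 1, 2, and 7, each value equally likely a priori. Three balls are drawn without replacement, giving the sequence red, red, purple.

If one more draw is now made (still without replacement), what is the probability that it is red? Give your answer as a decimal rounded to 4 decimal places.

0.7778

For each hypothesis, P(data | H) works out to: P(data | r = 1) = (1/8)(0/7) = 0; P(data | r = 2) = (2/8)(1/7)(6/6) = 1/28; P(data | r = 7) = (7/8)(6/7)(1/6) = 1/8.
Multiplying each by its prior: 1/3 · 0 = 0, 1/3 · 1/28 = 1/84, 1/3 · 1/8 = 1/24; summing to 3/56.
Dividing through by the total gives posterior P(r = 1 | data) = 0, P(r = 2 | data) = 2/9, P(r = 7 | data) = 7/9.
So P(red next | data) = Σ P(red next | H) P(H | data) = (0)(2/9) + (1)(7/9) = 7/9.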